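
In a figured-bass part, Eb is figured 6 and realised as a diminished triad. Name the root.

C

The figures 6 mean the third of the chord is in the bass. If Eb is the third of a diminished triad, the root is C (chord tones C–Eb–Gb).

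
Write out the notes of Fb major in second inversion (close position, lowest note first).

Cb, Fb, Ab

The chord tones are Fb–Ab–Cb. With the fifth (Cb) lowest for second inversion: Cb, Fb, Ab.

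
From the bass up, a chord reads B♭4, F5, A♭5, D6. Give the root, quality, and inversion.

The distinct note names are Bb, F, Ab, D. Stacked in thirds they read Bb–D–F–Ab, which is a dominant seventh chord on Bb.
With the root (Bb) in the bass, the chord is in root position (figured bass 7).

Bb dominant seventh, root position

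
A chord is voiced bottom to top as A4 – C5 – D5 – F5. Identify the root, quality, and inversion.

Reducing to letter names: A, C, D, F. These stack in thirds as D–F–A–C — a D minor seventh chord.
The lowest note is A, the fifth of the chord, so this is second inversion (figured bass 4/3).

D minor seventh, second inversion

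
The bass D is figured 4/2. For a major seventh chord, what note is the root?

The figures 4/2 mean the seventh of the chord is in the bass. If D is the seventh of a major seventh chord, the root is Eb (chord tones Eb–G–Bb–D).

Eb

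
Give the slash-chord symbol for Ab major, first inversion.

Abmaj/C

First inversion of Ab major has the third (C) in the bass. As a slash chord: Abmaj/C.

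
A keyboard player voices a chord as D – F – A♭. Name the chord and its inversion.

Reducing to letter names: D, F, Ab. These stack in thirds as D–F–Ab — a D diminished triad.
With the root (D) in the bass, the chord is in root position (figured bass 5/3).

D diminished, root position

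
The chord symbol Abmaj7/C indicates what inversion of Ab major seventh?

Abmaj7/C means Ab major seventh with C in the bass. C is the third of Ab major seventh (Ab–C–Eb–G), so this is first inversion.

first inversion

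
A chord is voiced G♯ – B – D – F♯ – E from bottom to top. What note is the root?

E

G#, B, D, F#, E are the tones of an E dominant ninth chord (E–G#–B–D–F#), making E the root.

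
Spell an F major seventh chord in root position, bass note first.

F, A, C, E

F major seventh is F–A–C–E. Root position puts the root (F) in the bass, with the remaining tones above: F, A, C, E.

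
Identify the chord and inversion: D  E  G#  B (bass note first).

The distinct note names are D, E, G#, B. Stacked in thirds they read E–G#–B–D, which is a dominant seventh chord on E.
The lowest note is D, the seventh of the chord, so this is third inversion (figured bass 4/2).

E dominant seventh, third inversion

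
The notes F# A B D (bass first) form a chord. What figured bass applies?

4/3

The notes F#, A, B, D stack in thirds as B–D–F#–A — a B minor seventh chord. The bass F# is the fifth, so this is second inversion: figured 4/3.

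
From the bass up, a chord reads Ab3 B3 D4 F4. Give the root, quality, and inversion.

The pitch classes Ab, B, D, F arrange in thirds as B–D–F–Ab: a B diminished seventh chord.
The lowest note is Ab, the seventh of the chord, so this is third inversion (figured bass 4/2).

B diminished seventh, third inversion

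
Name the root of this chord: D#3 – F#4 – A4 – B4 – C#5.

B

Reordering D#, F#, A, B, C# into stacked thirds gives B–D#–F#–A–C#; the bottom of that stack, B, is the root.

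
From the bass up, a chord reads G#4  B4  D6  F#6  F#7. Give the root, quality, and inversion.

The pitch classes G#, B, D, F# arrange in thirds as G#–B–D–F#: a G# half-diminished seventh chord.
With the root (G#) in the bass, the chord is in root position (figured bass 7).

G# half-diminished seventh, root position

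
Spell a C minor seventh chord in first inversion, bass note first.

Eb, G, Bb, C

C minor seventh is C–Eb–G–Bb. First inversion puts the third (Eb) in the bass, with the remaining tones above: Eb, G, Bb, C.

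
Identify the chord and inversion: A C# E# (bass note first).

A augmented, root position

The pitch classes A, C#, E# arrange in thirds as A–C#–E#: an A augmented triad.
A is the root of A augmented; root in the bass means root position (figured bass 5/3).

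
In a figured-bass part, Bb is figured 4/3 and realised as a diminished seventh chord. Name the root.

E

The figures 4/3 mean the fifth of the chord is in the bass. If Bb is the fifth of a diminished seventh chord, the root is E (chord tones E–G–Bb–Db).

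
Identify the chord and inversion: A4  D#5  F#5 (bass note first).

Reducing to letter names: A, D#, F#. These stack in thirds as D#–F#–A — a D# diminished triad.
A is the fifth of D# diminished; fifth in the bass means second inversion (figured bass 6/4).

D# diminished, second inversion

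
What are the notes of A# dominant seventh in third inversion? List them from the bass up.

The chord tones are A#–C##–E#–G#. With the seventh (G#) lowest for third inversion: G#, A#, C##, E#.

G#, A#, C##, E#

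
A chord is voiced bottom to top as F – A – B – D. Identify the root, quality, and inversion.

B half-diminished seventh, second inversion

Reducing to letter names: F, A, B, D. These stack in thirds as B–D–F–A — a B half-diminished seventh chord.
F is the fifth of B half-diminished seventh; fifth in the bass means second inversion (figured bass 4/3).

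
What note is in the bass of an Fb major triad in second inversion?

Cb

In second inversion the fifth is lowest. For Fb major (Fb–Ab–Cb) that is Cb.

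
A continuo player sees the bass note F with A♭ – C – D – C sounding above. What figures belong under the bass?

6/5

The notes F, Ab, C, D stack in thirds as D–F–Ab–C — a D half-diminished seventh chord. The bass F is the third, so this is first inversion: figured 6/5.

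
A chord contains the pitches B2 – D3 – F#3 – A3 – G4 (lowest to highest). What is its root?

G

The distinct letter names are B, D, F#, A, G. Arranged as a stack of thirds they read G–B–D–F#–A, so G is the root (a G major ninth chord).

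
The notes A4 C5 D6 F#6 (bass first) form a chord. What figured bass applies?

The notes A, C, D, F# stack in thirds as D–F#–A–C — a D dominant seventh chord. The bass A is the fifth, so this is second inversion: figured 4/3.

4/3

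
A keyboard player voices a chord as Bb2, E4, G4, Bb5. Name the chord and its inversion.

E diminished, second inversion

The distinct note names are Bb, E, G. Stacked in thirds they read E–G–Bb, which is a diminished triad on E.
Bb is the fifth of E diminished; fifth in the bass means second inversion (figured bass 6/4).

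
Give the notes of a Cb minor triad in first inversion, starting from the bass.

Ebb, Gb, Cb

Cb minor is Cb–Ebb–Gb. First inversion puts the third (Ebb) in the bass, with the remaining tones above: Ebb, Gb, Cb.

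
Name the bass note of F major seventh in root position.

In root position the root is lowest. For F major seventh (F–A–C–E) that is F.

F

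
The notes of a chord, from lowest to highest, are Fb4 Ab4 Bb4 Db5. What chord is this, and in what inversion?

Bb half-diminished seventh, second inversion

The pitch classes Fb, Ab, Bb, Db arrange in thirds as Bb–Db–Fb–Ab: a Bb half-diminished seventh chord.
With the fifth (Fb) in the bass, the chord is in second inversion (figured bass 4/3).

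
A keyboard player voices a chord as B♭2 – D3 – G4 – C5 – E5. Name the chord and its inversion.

C dominant ninth, third inversion

Reducing to letter names: Bb, D, G, C, E. These stack in thirds as C–E–G–Bb–D — a C dominant ninth chord.
With the seventh (Bb) in the bass, the chord is in third inversion.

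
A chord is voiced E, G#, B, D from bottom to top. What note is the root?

Reordering E, G#, B, D into stacked thirds gives E–G#–B–D; the bottom of that stack, E, is the root.

E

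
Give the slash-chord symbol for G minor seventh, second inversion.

Gm7/D

Second inversion of G minor seventh has the fifth (D) in the bass. As a slash chord: Gm7/D.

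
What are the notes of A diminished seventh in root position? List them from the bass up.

A diminished seventh is A–C–Eb–Gb. Root position puts the root (A) in the bass, with the remaining tones above: A, C, Eb, Gb.

A, C, Eb, Gb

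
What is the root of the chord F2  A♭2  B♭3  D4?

Reordering F, Ab, Bb, D into stacked thirds gives Bb–D–F–Ab; the bottom of that stack, Bb, is the root.

Bb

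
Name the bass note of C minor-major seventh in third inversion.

B

The seventh of C minor-major seventh (C–Eb–G–B) is B; that is the bass in third inversion.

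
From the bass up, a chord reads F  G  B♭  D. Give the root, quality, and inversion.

Reducing to letter names: F, G, Bb, D. These stack in thirds as G–Bb–D–F — a G minor seventh chord.
With the seventh (F) in the bass, the chord is in third inversion (figured bass 4/2).

G minor seventh, third inversion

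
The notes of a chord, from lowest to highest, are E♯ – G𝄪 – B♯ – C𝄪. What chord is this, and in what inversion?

Reducing to letter names: E#, G##, B#, C##. These stack in thirds as C##–E#–G##–B# — a C## minor seventh chord.
E# is the third of C## minor seventh; third in the bass means first inversion (figured bass 6/5).

C## minor seventh, first inversion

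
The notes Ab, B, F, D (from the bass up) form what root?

Reordering Ab, B, F, D into stacked thirds gives B–D–F–Ab; the bottom of that stack, B, is the root.

B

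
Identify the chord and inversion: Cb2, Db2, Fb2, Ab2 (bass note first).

Db minor seventh, third inversion

The distinct note names are Cb, Db, Fb, Ab. Stacked in thirds they read Db–Fb–Ab–Cb, which is a minor seventh chord on Db.
The lowest note is Cb, the seventh of the chord, so this is third inversion (figured bass 4/2).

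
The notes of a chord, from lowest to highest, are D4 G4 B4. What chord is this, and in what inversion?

G major, second inversion

The pitch classes D, G, B arrange in thirds as G–B–D: a G major triad.
D is the fifth of G major; fifth in the bass means second inversion (figured bass 6/4).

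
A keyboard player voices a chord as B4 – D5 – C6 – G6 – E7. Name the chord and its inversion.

C major ninth, third inversion

Reducing to letter names: B, D, C, G, E. These stack in thirds as C–E–G–B–D — a C major ninth chord.
B is the seventh of C major ninth; seventh in the bass means third inversion.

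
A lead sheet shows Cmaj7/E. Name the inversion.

Cmaj7/E means C major seventh with E in the bass. E is the third of C major seventh (C–E–G–B), so this is first inversion.

first inversion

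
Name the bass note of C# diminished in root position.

In root position the root is lowest. For C# diminished (C#–E–G) that is C#.

C#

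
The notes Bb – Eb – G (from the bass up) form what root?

The distinct letter names are Bb, Eb, G. Arranged as a stack of thirds they read Eb–G–Bb, so Eb is the root (an Eb major triad).

Eb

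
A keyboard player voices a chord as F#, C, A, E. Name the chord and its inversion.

The distinct note names are F#, C, A, E. Stacked in thirds they read F#–A–C–E, which is a half-diminished seventh chord on F#.
F# is the root of F# half-diminished seventh; root in the bass means root position (figured bass 7).

F# half-diminished seventh, root position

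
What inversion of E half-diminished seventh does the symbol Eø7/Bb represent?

second inversion

Eø7/Bb means E half-diminished seventh with Bb in the bass. Bb is the fifth of E half-diminished seventh (E–G–Bb–D), so this is second inversion.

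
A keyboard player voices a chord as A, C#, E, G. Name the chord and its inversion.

Reducing to letter names: A, C#, E, G. These stack in thirds as A–C#–E–G — an A dominant seventh chord.
With the root (A) in the bass, the chord is in root position (figured bass 7).

A dominant seventh, root position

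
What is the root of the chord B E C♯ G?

Reordering B, E, C#, G into stacked thirds gives C#–E–G–B; the bottom of that stack, C#, is the root.

C#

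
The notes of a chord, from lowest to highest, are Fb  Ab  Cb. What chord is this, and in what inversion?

Fb major, root position

Reducing to letter names: Fb, Ab, Cb. These stack in thirds as Fb–Ab–Cb — an Fb major triad.
The lowest note is Fb, the root of the chord, so this is root position (figured bass 5/3).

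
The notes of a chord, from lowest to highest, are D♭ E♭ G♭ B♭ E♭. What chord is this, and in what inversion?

Reducing to letter names: Db, Eb, Gb, Bb. These stack in thirds as Eb–Gb–Bb–Db — an Eb minor seventh chord.
Db is the seventh of Eb minor seventh; seventh in the bass means third inversion (figured bass 4/2).

Eb minor seventh, third inversion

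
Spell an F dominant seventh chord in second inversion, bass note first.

The chord tones are F–A–C–Eb. With the fifth (C) lowest for second inversion: C, Eb, F, A.

C, Eb, F, A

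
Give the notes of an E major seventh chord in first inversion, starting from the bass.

G#, B, D#, E

Spelling E major seventh: E–G#–B–D#. In first inversion the third is bass, giving G#, B, D#, E from the bottom.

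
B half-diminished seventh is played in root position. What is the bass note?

B half-diminished seventh is B–D–F–A. Root position places the root in the bass: B.

B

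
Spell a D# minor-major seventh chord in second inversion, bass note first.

Spelling D# minor-major seventh: D#–F#–A#–C##. In second inversion the fifth is bass, giving A#, C##, D#, F# from the bottom.

A#, C##, D#, F#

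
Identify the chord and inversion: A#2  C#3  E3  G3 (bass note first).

A# diminished seventh, root position

The distinct note names are A#, C#, E, G. Stacked in thirds they read A#–C#–E–G, which is a diminished seventh chord on A#.
A# is the root of A# diminished seventh; root in the bass means root position (figured bass 7).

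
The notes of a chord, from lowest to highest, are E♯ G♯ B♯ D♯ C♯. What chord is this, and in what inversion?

C# major ninth, first inversion

Reducing to letter names: E#, G#, B#, D#, C#. These stack in thirds as C#–E#–G#–B#–D# — a C# major ninth chord.
E# is the third of C# major ninth; third in the bass means first inversion.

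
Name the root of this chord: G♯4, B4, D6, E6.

E

G#, B, D, E are the tones of an E dominant seventh chord (E–G#–B–D), making E the root.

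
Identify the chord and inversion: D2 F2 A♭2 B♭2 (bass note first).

Bb dominant seventh, first inversion

Reducing to letter names: D, F, Ab, Bb. These stack in thirds as Bb–D–F–Ab — a Bb dominant seventh chord.
With the third (D) in the bass, the chord is in first inversion (figured bass 6/5).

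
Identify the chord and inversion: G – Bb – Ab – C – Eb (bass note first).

Ab major ninth, third inversion

The distinct note names are G, Bb, Ab, C, Eb. Stacked in thirds they read Ab–C–Eb–G–Bb, which is a major ninth chord on Ab.
With the seventh (G) in the bass, the chord is in third inversion.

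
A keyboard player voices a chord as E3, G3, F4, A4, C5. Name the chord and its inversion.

F major ninth, third inversion

Reducing to letter names: E, G, F, A, C. These stack in thirds as F–A–C–E–G — an F major ninth chord.
With the seventh (E) in the bass, the chord is in third inversion.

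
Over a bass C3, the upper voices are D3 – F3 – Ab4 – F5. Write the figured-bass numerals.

The notes C, D, F, Ab stack in thirds as D–F–Ab–C — a D half-diminished seventh chord. The bass C is the seventh, so this is third inversion: figured 4/2.

4/2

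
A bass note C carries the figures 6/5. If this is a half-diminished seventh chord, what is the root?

A

The figures 6/5 mean the third of the chord is in the bass. If C is the third of a half-diminished seventh chord, the root is A (chord tones A–C–Eb–G).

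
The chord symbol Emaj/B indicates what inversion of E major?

Emaj/B means E major with B in the bass. B is the fifth of E major (E–G#–B), so this is second inversion.

second inversion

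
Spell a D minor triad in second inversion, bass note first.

D minor is D–F–A. Second inversion puts the fifth (A) in the bass, with the remaining tones above: A, D, F.

A, D, F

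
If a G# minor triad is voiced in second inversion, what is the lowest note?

D#

In second inversion the fifth is lowest. For G# minor (G#–B–D#) that is D#.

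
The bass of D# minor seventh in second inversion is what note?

D# minor seventh is D#–F#–A#–C#. Second inversion places the fifth in the bass: A#.

A#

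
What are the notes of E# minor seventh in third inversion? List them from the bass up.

D#, E#, G#, B#

Spelling E# minor seventh: E#–G#–B#–D#. In third inversion the seventh is bass, giving D#, E#, G#, B# from the bottom.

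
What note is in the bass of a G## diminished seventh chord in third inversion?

F#

The seventh of G## diminished seventh (G##–B#–D#–F#) is F#; that is the bass in third inversion.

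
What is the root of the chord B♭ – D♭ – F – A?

Bb

Reordering Bb, Db, F, A into stacked thirds gives Bb–Db–F–A; the bottom of that stack, Bb, is the root.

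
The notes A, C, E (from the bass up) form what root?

A

A, C, E are the tones of an A minor triad (A–C–E), making A the root.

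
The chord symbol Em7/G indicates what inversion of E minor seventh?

Em7/G means E minor seventh with G in the bass. G is the third of E minor seventh (E–G–B–D), so this is first inversion.

first inversion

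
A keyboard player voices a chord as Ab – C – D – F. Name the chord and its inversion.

D half-diminished seventh, second inversion

Reducing to letter names: Ab, C, D, F. These stack in thirds as D–F–Ab–C — a D half-diminished seventh chord.
The lowest note is Ab, the fifth of the chord, so this is second inversion (figured bass 4/3).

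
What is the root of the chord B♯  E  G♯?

E

The distinct letter names are B#, E, G#. Arranged as a stack of thirds they read E–G#–B#, so E is the root (an E augmented triad).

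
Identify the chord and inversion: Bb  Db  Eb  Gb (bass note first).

The distinct note names are Bb, Db, Eb, Gb. Stacked in thirds they read Eb–Gb–Bb–Db, which is a minor seventh chord on Eb.
Bb is the fifth of Eb minor seventh; fifth in the bass means second inversion (figured bass 4/3).

Eb minor seventh, second inversion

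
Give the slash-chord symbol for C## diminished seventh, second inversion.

Second inversion of C## diminished seventh has the fifth (G#) in the bass. As a slash chord: C##dim7/G#.

C##dim7/G#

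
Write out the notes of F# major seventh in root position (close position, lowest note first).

Spelling F# major seventh: F#–A#–C#–E#. In root position the root is bass, giving F#, A#, C#, E# from the bottom.

F#, A#, C#, E#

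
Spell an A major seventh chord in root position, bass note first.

A major seventh is A–C#–E–G#. Root position puts the root (A) in the bass, with the remaining tones above: A, C#, E, G#.

A, C#, E, G#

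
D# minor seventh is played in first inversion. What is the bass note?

In first inversion the third is lowest. For D# minor seventh (D#–F#–A#–C#) that is F#.

F#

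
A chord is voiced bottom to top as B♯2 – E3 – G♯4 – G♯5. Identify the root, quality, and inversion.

The distinct note names are B#, E, G#. Stacked in thirds they read E–G#–B#, which is an augmented triad on E.
With the fifth (B#) in the bass, the chord is in second inversion (figured bass 6/4).

E augmented, second inversion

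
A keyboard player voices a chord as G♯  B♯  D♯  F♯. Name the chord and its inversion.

G# dominant seventh, root position

Reducing to letter names: G#, B#, D#, F#. These stack in thirds as G#–B#–D#–F# — a G# dominant seventh chord.
With the root (G#) in the bass, the chord is in root position (figured bass 7).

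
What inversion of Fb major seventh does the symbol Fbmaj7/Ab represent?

first inversion

Fbmaj7/Ab means Fb major seventh with Ab in the bass. Ab is the third of Fb major seventh (Fb–Ab–Cb–Eb), so this is first inversion.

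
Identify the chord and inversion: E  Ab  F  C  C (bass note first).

F minor-major seventh, third inversion

The distinct note names are E, Ab, F, C. Stacked in thirds they read F–Ab–C–E, which is a minor-major seventh chord on F.
With the seventh (E) in the bass, the chord is in third inversion (figured bass 4/2).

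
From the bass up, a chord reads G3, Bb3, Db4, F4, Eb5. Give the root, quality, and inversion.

Reducing to letter names: G, Bb, Db, F, Eb. These stack in thirds as Eb–G–Bb–Db–F — an Eb dominant ninth chord.
The lowest note is G, the third of the chord, so this is first inversion.

Eb dominant ninth, first inversion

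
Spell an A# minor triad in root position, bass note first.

A#, C#, E#

Spelling A# minor: A#–C#–E#. In root position the root is bass, giving A#, C#, E# from the bottom.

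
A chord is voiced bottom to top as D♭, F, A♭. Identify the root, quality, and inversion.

The distinct note names are Db, F, Ab. Stacked in thirds they read Db–F–Ab, which is a major triad on Db.
With the root (Db) in the bass, the chord is in root position (figured bass 5/3).

Db major, root position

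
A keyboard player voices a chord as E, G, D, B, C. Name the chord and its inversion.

C major ninth, first inversion

The pitch classes E, G, D, B, C arrange in thirds as C–E–G–B–D: a C major ninth chord.
The lowest note is E, the third of the chord, so this is first inversion.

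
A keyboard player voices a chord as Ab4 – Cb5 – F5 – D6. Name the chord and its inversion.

D diminished seventh, second inversion

The distinct note names are Ab, Cb, F, D. Stacked in thirds they read D–F–Ab–Cb, which is a diminished seventh chord on D.
The lowest note is Ab, the fifth of the chord, so this is second inversion (figured bass 4/3).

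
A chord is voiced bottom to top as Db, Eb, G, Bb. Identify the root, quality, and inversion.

Eb dominant seventh, third inversion

Reducing to letter names: Db, Eb, G, Bb. These stack in thirds as Eb–G–Bb–Db — an Eb dominant seventh chord.
Db is the seventh of Eb dominant seventh; seventh in the bass means third inversion (figured bass 4/2).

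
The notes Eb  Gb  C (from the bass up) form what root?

Eb, Gb, C are the tones of a C diminished triad (C–Eb–Gb), making C the root.

C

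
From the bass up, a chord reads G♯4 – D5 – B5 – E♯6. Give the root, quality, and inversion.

The distinct note names are G#, D, B, E#. Stacked in thirds they read E#–G#–B–D, which is a diminished seventh chord on E#.
With the third (G#) in the bass, the chord is in first inversion (figured bass 6/5).

E# diminished seventh, first inversion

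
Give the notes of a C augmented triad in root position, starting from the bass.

C, E, G#

The chord tones are C–E–G#. With the root (C) lowest for root position: C, E, G#.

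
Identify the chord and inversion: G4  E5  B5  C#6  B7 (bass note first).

The distinct note names are G, E, B, C#. Stacked in thirds they read C#–E–G–B, which is a half-diminished seventh chord on C#.
G is the fifth of C# half-diminished seventh; fifth in the bass means second inversion (figured bass 4/3).

C# half-diminished seventh, second inversion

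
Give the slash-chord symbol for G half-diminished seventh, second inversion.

Gø7/Db

Second inversion of G half-diminished seventh has the fifth (Db) in the bass. As a slash chord: Gø7/Db.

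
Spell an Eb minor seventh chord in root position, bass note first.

Eb minor seventh is Eb–Gb–Bb–Db. Root position puts the root (Eb) in the bass, with the remaining tones above: Eb, Gb, Bb, Db.

Eb, Gb, Bb, Db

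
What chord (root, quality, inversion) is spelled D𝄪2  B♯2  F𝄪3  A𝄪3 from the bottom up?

B# major seventh, first inversion

The distinct note names are D##, B#, F##, A##. Stacked in thirds they read B#–D##–F##–A##, which is a major seventh chord on B#.
D## is the third of B# major seventh; third in the bass means first inversion (figured bass 6/5).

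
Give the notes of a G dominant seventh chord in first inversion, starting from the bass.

B, D, F, G

G dominant seventh is G–B–D–F. First inversion puts the third (B) in the bass, with the remaining tones above: B, D, F, G.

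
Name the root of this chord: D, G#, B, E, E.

D, G#, B, E are the tones of an E dominant seventh chord (E–G#–B–D), making E the root.

E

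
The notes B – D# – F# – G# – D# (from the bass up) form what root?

B, D#, F#, G# are the tones of a G# minor seventh chord (G#–B–D#–F#), making G# the root.

G#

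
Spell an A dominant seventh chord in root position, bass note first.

A dominant seventh is A–C#–E–G. Root position puts the root (A) in the bass, with the remaining tones above: A, C#, E, G.

A, C#, E, G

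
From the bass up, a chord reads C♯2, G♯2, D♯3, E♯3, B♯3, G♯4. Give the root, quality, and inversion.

Reducing to letter names: C#, G#, D#, E#, B#. These stack in thirds as C#–E#–G#–B#–D# — a C# major ninth chord.
The lowest note is C#, the root of the chord, so this is root position.

C# major ninth, root position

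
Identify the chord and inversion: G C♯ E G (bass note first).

C# diminished, second inversion

The distinct note names are G, C#, E. Stacked in thirds they read C#–E–G, which is a diminished triad on C#.
The lowest note is G, the fifth of the chord, so this is second inversion (figured bass 6/4).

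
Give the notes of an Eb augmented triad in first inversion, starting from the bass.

G, B, Eb

Eb augmented is Eb–G–B. First inversion puts the third (G) in the bass, with the remaining tones above: G, B, Eb.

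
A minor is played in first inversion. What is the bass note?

C

The third of A minor (A–C–E) is C; that is the bass in first inversion.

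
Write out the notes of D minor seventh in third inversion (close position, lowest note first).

Spelling D minor seventh: D–F–A–C. In third inversion the seventh is bass, giving C, D, F, A from the bottom.

C, D, F, A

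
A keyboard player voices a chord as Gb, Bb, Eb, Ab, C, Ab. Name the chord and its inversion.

The pitch classes Gb, Bb, Eb, Ab, C arrange in thirds as Ab–C–Eb–Gb–Bb: an Ab dominant ninth chord.
Gb is the seventh of Ab dominant ninth; seventh in the bass means third inversion.

Ab dominant ninth, third inversion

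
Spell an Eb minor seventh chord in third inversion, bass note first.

Spelling Eb minor seventh: Eb–Gb–Bb–Db. In third inversion the seventh is bass, giving Db, Eb, Gb, Bb from the bottom.

Db, Eb, Gb, Bb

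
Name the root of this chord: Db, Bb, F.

Reordering Db, Bb, F into stacked thirds gives Bb–Db–F; the bottom of that stack, Bb, is the root.

Bb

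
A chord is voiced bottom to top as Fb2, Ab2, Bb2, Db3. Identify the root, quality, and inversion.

The pitch classes Fb, Ab, Bb, Db arrange in thirds as Bb–Db–Fb–Ab: a Bb half-diminished seventh chord.
The lowest note is Fb, the fifth of the chord, so this is second inversion (figured bass 4/3).

Bb half-diminished seventh, second inversion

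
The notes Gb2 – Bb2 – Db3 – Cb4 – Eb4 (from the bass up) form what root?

The distinct letter names are Gb, Bb, Db, Cb, Eb. Arranged as a stack of thirds they read Cb–Eb–Gb–Bb–Db, so Cb is the root (a Cb major ninth chord).

Cb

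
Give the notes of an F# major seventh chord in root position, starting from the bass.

F#, A#, C#, E#

Spelling F# major seventh: F#–A#–C#–E#. In root position the root is bass, giving F#, A#, C#, E# from the bottom.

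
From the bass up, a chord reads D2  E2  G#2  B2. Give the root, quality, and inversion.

The distinct note names are D, E, G#, B. Stacked in thirds they read E–G#–B–D, which is a dominant seventh chord on E.
With the seventh (D) in the bass, the chord is in third inversion (figured bass 4/2).

E dominant seventh, third inversion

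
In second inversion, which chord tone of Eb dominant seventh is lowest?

Bb

Eb dominant seventh is Eb–G–Bb–Db. Second inversion places the fifth in the bass: Bb.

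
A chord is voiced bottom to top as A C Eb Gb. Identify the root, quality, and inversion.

The distinct note names are A, C, Eb, Gb. Stacked in thirds they read A–C–Eb–Gb, which is a diminished seventh chord on A.
With the root (A) in the bass, the chord is in root position (figured bass 7).

A diminished seventh, root position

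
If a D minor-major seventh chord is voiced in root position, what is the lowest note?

D

The root of D minor-major seventh (D–F–A–C#) is D; that is the bass in root position.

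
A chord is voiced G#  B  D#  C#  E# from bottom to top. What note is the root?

C#

Reordering G#, B, D#, C#, E# into stacked thirds gives C#–E#–G#–B–D#; the bottom of that stack, C#, is the root.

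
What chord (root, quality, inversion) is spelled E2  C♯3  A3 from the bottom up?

The distinct note names are E, C#, A. Stacked in thirds they read A–C#–E, which is a major triad on A.
E is the fifth of A major; fifth in the bass means second inversion (figured bass 6/4).

A major, second inversion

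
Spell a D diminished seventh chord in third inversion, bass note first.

D diminished seventh is D–F–Ab–Cb. Third inversion puts the seventh (Cb) in the bass, with the remaining tones above: Cb, D, F, Ab.

Cb, D, F, Ab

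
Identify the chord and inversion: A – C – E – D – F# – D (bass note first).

The pitch classes A, C, E, D, F# arrange in thirds as D–F#–A–C–E: a D dominant ninth chord.
With the fifth (A) in the bass, the chord is in second inversion.

D dominant ninth, second inversion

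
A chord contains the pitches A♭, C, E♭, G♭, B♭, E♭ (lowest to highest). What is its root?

Ab, C, Eb, Gb, Bb are the tones of an Ab dominant ninth chord (Ab–C–Eb–Gb–Bb), making Ab the root.

Ab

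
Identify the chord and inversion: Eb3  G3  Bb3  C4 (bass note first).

Reducing to letter names: Eb, G, Bb, C. These stack in thirds as C–Eb–G–Bb — a C minor seventh chord.
Eb is the third of C minor seventh; third in the bass means first inversion (figured bass 6/5).

C minor seventh, first inversion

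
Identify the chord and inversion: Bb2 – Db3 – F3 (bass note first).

The pitch classes Bb, Db, F arrange in thirds as Bb–Db–F: a Bb minor triad.
The lowest note is Bb, the root of the chord, so this is root position (figured bass 5/3).

Bb minor, root position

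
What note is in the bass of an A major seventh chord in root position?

A major seventh is A–C#–E–G#. Root position places the root in the bass: A.

A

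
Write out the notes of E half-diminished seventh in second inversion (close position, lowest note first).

E half-diminished seventh is E–G–Bb–D. Second inversion puts the fifth (Bb) in the bass, with the remaining tones above: Bb, D, E, G.

Bb, D, E, G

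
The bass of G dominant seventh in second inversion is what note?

D

G dominant seventh is G–B–D–F. Second inversion places the fifth in the bass: D.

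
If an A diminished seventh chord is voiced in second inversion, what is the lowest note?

Eb

In second inversion the fifth is lowest. For A diminished seventh (A–C–Eb–Gb) that is Eb.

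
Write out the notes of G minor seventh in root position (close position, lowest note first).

G, Bb, D, F

G minor seventh is G–Bb–D–F. Root position puts the root (G) in the bass, with the remaining tones above: G, Bb, D, F.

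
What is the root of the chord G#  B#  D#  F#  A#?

The distinct letter names are G#, B#, D#, F#, A#. Arranged as a stack of thirds they read G#–B#–D#–F#–A#, so G# is the root (a G# dominant ninth chord).

G#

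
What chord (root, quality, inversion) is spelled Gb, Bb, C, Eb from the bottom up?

C half-diminished seventh, second inversion

Reducing to letter names: Gb, Bb, C, Eb. These stack in thirds as C–Eb–Gb–Bb — a C half-diminished seventh chord.
With the fifth (Gb) in the bass, the chord is in second inversion (figured bass 4/3).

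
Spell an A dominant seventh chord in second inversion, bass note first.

Spelling A dominant seventh: A–C#–E–G. In second inversion the fifth is bass, giving E, G, A, C# from the bottom.

E, G, A, C#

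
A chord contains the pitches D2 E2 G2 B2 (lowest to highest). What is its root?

Reordering D, E, G, B into stacked thirds gives E–G–B–D; the bottom of that stack, E, is the root.

E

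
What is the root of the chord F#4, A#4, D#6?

Reordering F#, A#, D# into stacked thirds gives D#–F#–A#; the bottom of that stack, D#, is the root.

D#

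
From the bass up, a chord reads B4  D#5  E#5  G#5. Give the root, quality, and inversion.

Reducing to letter names: B, D#, E#, G#. These stack in thirds as E#–G#–B–D# — an E# half-diminished seventh chord.
B is the fifth of E# half-diminished seventh; fifth in the bass means second inversion (figured bass 4/3).

E# half-diminished seventh, second inversion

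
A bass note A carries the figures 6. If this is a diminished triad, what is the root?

F#

The figures 6 mean the third of the chord is in the bass. If A is the third of a diminished triad, the root is F# (chord tones F#–A–C).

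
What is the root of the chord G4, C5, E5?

C

G, C, E are the tones of a C major triad (C–E–G), making C the root.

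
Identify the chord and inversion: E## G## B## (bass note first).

E## minor, root position

The pitch classes E##, G##, B## arrange in thirds as E##–G##–B##: an E## minor triad.
With the root (E##) in the bass, the chord is in root position (figured bass 5/3).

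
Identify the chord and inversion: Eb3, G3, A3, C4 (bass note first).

The pitch classes Eb, G, A, C arrange in thirds as A–C–Eb–G: an A half-diminished seventh chord.
Eb is the fifth of A half-diminished seventh; fifth in the bass means second inversion (figured bass 4/3).

A half-diminished seventh, second inversion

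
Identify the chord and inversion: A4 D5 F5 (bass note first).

Reducing to letter names: A, D, F. These stack in thirds as D–F–A — a D minor triad.
With the fifth (A) in the bass, the chord is in second inversion (figured bass 6/4).

D minor, second inversion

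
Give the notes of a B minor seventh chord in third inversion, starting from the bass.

A, B, D, F#

B minor seventh is B–D–F#–A. Third inversion puts the seventh (A) in the bass, with the remaining tones above: A, B, D, F#.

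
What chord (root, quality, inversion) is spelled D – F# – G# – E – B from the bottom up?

The distinct note names are D, F#, G#, E, B. Stacked in thirds they read E–G#–B–D–F#, which is a dominant ninth chord on E.
D is the seventh of E dominant ninth; seventh in the bass means third inversion.

E dominant ninth, third inversion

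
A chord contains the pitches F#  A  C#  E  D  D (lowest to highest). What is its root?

D

F#, A, C#, E, D are the tones of a D major ninth chord (D–F#–A–C#–E), making D the root.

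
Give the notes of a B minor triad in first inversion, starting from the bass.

The chord tones are B–D–F#. With the third (D) lowest for first inversion: D, F#, B.

D, F#, B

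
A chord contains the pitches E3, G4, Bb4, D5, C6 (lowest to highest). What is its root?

C

Reordering E, G, Bb, D, C into stacked thirds gives C–E–G–Bb–D; the bottom of that stack, C, is the root.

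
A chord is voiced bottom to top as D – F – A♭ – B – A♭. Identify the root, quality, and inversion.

B diminished seventh, first inversion

Reducing to letter names: D, F, Ab, B. These stack in thirds as B–D–F–Ab — a B diminished seventh chord.
The lowest note is D, the third of the chord, so this is first inversion (figured bass 6/5).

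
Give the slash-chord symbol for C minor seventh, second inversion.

Second inversion of C minor seventh has the fifth (G) in the bass. As a slash chord: Cm7/G.

Cm7/G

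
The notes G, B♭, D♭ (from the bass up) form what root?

G

G, Bb, Db are the tones of a G diminished triad (G–Bb–Db), making G the root.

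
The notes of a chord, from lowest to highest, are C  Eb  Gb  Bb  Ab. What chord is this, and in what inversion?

Reducing to letter names: C, Eb, Gb, Bb, Ab. These stack in thirds as Ab–C–Eb–Gb–Bb — an Ab dominant ninth chord.
C is the third of Ab dominant ninth; third in the bass means first inversion.

Ab dominant ninth, first inversion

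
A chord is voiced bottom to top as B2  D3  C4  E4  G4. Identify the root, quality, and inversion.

C major ninth, third inversion

Reducing to letter names: B, D, C, E, G. These stack in thirds as C–E–G–B–D — a C major ninth chord.
B is the seventh of C major ninth; seventh in the bass means third inversion.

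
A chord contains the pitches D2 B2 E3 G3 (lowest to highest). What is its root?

Reordering D, B, E, G into stacked thirds gives E–G–B–D; the bottom of that stack, E, is the root.

E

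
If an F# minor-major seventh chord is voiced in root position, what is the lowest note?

F#

F# minor-major seventh is F#–A–C#–E#. Root position places the root in the bass: F#.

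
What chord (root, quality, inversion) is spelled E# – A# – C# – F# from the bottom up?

The distinct note names are E#, A#, C#, F#. Stacked in thirds they read F#–A#–C#–E#, which is a major seventh chord on F#.
The lowest note is E#, the seventh of the chord, so this is third inversion (figured bass 4/2).

F# major seventh, third inversion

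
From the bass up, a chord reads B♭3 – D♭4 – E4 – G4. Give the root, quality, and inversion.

Reducing to letter names: Bb, Db, E, G. These stack in thirds as E–G–Bb–Db — an E diminished seventh chord.
Bb is the fifth of E diminished seventh; fifth in the bass means second inversion (figured bass 4/3).

E diminished seventh, second inversion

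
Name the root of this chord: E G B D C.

E, G, B, D, C are the tones of a C major ninth chord (C–E–G–B–D), making C the root.

C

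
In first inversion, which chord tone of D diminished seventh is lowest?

F

In first inversion the third is lowest. For D diminished seventh (D–F–Ab–Cb) that is F.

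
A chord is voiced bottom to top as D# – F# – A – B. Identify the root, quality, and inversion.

B dominant seventh, first inversion

The pitch classes D#, F#, A, B arrange in thirds as B–D#–F#–A: a B dominant seventh chord.
With the third (D#) in the bass, the chord is in first inversion (figured bass 6/5).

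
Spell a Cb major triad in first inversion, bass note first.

Eb, Gb, Cb

Cb major is Cb–Eb–Gb. First inversion puts the third (Eb) in the bass, with the remaining tones above: Eb, Gb, Cb.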